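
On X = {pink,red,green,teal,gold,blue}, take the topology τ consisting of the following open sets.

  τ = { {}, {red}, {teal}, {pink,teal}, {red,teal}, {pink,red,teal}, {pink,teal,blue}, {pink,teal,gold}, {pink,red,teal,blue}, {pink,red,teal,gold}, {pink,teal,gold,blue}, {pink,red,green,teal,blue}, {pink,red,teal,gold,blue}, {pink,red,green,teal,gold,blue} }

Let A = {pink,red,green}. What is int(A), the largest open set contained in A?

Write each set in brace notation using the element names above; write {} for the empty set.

{red}

interior: largest open inside A is {red} (from {}, {red})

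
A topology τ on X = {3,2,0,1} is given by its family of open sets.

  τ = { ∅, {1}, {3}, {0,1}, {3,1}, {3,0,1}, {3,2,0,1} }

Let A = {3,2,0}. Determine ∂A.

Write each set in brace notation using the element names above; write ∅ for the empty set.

{2,0}

interior: largest open inside A is {3} (from ∅, {3})
cl via duality: int({1}) = {1}, so X∖{1} = {3,2,0}
cl∖int = {2,0}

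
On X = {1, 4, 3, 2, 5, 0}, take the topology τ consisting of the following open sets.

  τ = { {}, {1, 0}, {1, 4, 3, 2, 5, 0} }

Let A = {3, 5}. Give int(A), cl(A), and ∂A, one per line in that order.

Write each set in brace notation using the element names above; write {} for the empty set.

int(A) = {}
cl(A)  = {4, 3, 2, 5}
∂A     = {4, 3, 2, 5}

U open, U⊆A: {}. int(A) = ⋃ = {}
X∖A={1, 4, 2, 0}, int(X∖A)={1, 0}, hence cl(A)={4, 3, 2, 5}
∂A: remove int from cl → {4, 3, 2, 5}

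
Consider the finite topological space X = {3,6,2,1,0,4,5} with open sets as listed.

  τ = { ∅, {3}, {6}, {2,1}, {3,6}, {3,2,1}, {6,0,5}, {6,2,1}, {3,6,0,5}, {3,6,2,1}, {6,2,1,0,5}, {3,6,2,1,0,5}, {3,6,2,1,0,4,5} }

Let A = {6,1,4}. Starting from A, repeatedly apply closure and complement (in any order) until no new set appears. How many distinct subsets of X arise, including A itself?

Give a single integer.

12

closure: X∖int(X∖A) = X∖{3} = {6,2,1,0,4,5}
Let k=closure and c=complement:
  1. A     = {6,1,4}
  2. kA    = {6,2,1,0,4,5}
  3. cA    = {3,2,0,5}
  4. ckA   = {3}
  5. kcA   = {3,2,1,0,4,5}
  6. kckA  = {3,4}
  7. ckcA  = {6}
  8. ckckA = {6,2,1,0,5}
  9. kckcA = {6,0,4,5}
  10. ckckcA = {3,2,1}
  11. kckckcA = {3,2,1,4}
  12. ckckckcA = {6,0,5}
— saturated at 12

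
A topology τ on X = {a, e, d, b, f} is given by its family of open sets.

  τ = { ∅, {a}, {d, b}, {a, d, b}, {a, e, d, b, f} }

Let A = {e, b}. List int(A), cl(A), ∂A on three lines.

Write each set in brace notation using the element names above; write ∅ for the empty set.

int(A) = ∅
cl(A)  = {e, d, b, f}
∂A     = {e, d, b, f}

interior: largest open inside A is ∅ (from ∅)
cl via duality: int({a, d, f}) = {a}, so X∖{a} = {e, d, b, f}
cl∖int = {e, d, b, f}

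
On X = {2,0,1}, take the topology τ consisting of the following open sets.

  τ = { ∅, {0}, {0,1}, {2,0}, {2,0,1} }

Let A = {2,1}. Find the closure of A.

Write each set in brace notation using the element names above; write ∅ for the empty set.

{2,1}

complement {0}; its interior {0}; cl(A) = X∖{0} = {2,1}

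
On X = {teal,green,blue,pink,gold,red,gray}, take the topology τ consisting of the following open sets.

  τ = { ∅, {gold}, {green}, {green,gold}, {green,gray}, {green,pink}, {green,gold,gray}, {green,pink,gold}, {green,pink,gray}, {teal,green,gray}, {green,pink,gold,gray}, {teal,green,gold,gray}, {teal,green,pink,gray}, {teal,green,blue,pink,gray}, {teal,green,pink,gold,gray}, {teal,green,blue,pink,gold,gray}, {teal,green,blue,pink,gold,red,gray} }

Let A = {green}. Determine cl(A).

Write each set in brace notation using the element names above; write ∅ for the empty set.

{teal,green,blue,pink,red,gray}

cl via duality: int({teal,blue,pink,gold,red,gray}) = {gold}, so X∖{gold} = {teal,green,blue,pink,red,gray}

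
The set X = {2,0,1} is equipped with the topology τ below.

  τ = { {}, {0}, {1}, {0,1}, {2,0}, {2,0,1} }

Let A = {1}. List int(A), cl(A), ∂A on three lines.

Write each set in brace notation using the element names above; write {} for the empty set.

int(A) = {1}
cl(A)  = {1}
∂A     = {}

U open, U⊆A: {}, {1}. int(A) = ⋃ = {1}
X∖A={2,0}, int(X∖A)={2,0}, hence cl(A)={1}
∂A: remove int from cl → {}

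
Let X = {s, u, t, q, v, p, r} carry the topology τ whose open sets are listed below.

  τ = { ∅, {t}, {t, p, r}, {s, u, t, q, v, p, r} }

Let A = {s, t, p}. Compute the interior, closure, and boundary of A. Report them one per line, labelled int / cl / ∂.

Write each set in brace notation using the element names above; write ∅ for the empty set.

U open, U⊆A: ∅, {t}. int(A) = ⋃ = {t}
X∖A={u, q, v, r}, int(X∖A)=∅, hence cl(A)={s, u, t, q, v, p, r}
∂A: remove int from cl → {s, u, q, v, p, r}

int(A) = {t}
cl(A)  = {s, u, t, q, v, p, r}
∂A     = {s, u, q, v, p, r}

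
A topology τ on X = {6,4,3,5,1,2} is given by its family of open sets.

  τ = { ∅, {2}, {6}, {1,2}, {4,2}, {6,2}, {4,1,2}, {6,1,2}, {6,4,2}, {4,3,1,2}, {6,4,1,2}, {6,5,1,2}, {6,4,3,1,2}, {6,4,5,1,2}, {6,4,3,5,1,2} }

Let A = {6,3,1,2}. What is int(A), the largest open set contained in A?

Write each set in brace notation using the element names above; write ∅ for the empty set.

{6,1,2}

open subsets of A: ∅, {2}, {6}, {1,2}, {6,2}, {6,1,2}; so int(A) = {6,1,2}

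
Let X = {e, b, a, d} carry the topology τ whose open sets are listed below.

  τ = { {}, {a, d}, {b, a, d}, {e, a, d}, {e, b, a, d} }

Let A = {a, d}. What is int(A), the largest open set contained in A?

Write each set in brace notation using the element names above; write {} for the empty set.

{a, d}

open subsets of A: {}, {a, d}; so int(A) = {a, d}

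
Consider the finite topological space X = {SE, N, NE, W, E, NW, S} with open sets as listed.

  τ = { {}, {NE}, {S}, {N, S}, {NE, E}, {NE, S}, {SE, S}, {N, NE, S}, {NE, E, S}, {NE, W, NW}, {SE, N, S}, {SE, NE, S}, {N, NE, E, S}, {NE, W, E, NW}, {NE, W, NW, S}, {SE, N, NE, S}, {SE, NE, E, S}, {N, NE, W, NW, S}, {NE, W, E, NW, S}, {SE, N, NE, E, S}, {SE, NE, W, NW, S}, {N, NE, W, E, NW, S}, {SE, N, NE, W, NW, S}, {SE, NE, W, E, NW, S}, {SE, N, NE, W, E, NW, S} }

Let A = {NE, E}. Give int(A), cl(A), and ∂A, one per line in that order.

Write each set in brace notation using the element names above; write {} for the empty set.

int(A) = {NE, E}
cl(A)  = {NE, W, E, NW}
∂A     = {W, NW}

opens ⊆ A: {}, {NE}, {NE, E}; union → int = {NE, E}
complement {SE, N, W, NW, S}; its interior {SE, N, S}; cl(A) = X∖{SE, N, S} = {NE, W, E, NW}
boundary = {NE, W, E, NW} ∖ {NE, E} = {W, NW}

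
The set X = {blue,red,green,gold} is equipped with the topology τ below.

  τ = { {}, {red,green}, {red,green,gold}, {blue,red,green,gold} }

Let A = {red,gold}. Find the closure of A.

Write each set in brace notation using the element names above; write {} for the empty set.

closure: X∖int(X∖A) = X∖{} = {blue,red,green,gold}

{blue,red,green,gold}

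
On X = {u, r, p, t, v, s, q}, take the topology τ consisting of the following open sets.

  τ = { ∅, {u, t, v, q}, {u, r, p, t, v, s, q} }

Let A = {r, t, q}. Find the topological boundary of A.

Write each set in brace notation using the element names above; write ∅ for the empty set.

opens ⊆ A: ∅; union → int = ∅
complement {u, p, v, s}; its interior ∅; cl(A) = X∖∅ = {u, r, p, t, v, s, q}
boundary = {u, r, p, t, v, s, q} ∖ ∅ = {u, r, p, t, v, s, q}

{u, r, p, t, v, s, q}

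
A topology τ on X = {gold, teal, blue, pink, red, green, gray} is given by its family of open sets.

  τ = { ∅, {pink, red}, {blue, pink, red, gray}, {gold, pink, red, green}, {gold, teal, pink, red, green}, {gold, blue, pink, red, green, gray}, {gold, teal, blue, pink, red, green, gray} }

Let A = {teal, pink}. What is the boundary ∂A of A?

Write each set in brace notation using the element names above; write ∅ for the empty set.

interior: largest open inside A is ∅ (from ∅)
cl via duality: int({gold, blue, red, green, gray}) = ∅, so X∖∅ = {gold, teal, blue, pink, red, green, gray}
cl∖int = {gold, teal, blue, pink, red, green, gray}

{gold, teal, blue, pink, red, green, gray}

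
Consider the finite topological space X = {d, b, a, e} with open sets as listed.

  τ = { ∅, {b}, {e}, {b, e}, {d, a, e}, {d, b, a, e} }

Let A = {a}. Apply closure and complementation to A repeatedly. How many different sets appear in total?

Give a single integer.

complement {d, b, e}; its interior {b, e}; cl(A) = X∖{b, e} = {d, a}
With k = closure, c = complement:
  1. A     = {a}
  2. kA    = {d, a}
  3. cA    = {d, b, e}
  4. ckA   = {b, e}
  5. kcA   = {d, b, a, e}
  6. ckcA  = ∅
k, c of each give nothing new

6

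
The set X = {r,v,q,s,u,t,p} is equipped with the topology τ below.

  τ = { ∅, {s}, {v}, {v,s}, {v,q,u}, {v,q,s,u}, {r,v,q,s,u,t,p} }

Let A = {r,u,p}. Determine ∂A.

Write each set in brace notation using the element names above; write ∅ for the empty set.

open subsets of A: ∅; so int(A) = ∅
closure: X∖int(X∖A) = X∖{v,s} = {r,q,u,t,p}
∂A = {r,q,u,t,p} minus ∅ = {r,q,u,t,p}

{r,q,u,t,p}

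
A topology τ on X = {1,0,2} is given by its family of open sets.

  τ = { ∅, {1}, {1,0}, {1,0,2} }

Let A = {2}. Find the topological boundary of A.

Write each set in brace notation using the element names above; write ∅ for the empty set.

{2}

U open, U⊆A: ∅. int(A) = ⋃ = ∅
X∖A={1,0}, int(X∖A)={1,0}, hence cl(A)={2}
∂A: remove int from cl → {2}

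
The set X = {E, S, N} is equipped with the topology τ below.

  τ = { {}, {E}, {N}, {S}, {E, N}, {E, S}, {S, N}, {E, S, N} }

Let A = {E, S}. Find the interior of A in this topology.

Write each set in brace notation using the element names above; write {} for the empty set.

{E, S}

opens ⊆ A: {}, {S}, {E}, {E, S}; union → int = {E, S}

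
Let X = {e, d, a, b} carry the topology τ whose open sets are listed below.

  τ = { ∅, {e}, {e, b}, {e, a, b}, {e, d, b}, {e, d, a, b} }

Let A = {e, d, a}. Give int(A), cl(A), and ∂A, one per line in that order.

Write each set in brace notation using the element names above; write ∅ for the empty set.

int(A) = {e}
cl(A)  = {e, d, a, b}
∂A     = {d, a, b}

interior: largest open inside A is {e} (from ∅, {e})
cl via duality: int({b}) = ∅, so X∖∅ = {e, d, a, b}
cl∖int = {d, a, b}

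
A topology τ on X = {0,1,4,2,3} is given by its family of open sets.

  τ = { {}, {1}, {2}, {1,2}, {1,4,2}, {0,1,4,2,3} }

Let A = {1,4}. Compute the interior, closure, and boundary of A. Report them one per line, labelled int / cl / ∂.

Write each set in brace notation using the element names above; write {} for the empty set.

int(A) = {1}
cl(A)  = {0,1,4,3}
∂A     = {0,4,3}

opens ⊆ A: {}, {1}; union → int = {1}
complement {0,2,3}; its interior {2}; cl(A) = X∖{2} = {0,1,4,3}
boundary = {0,1,4,3} ∖ {1} = {0,4,3}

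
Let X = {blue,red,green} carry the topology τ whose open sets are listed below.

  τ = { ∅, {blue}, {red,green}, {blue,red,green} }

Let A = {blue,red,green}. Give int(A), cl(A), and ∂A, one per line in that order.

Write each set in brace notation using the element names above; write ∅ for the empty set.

opens ⊆ A: ∅, {blue}, {red,green}, {blue,red,green}; union → int = {blue,red,green}
complement ∅; its interior ∅; cl(A) = X∖∅ = {blue,red,green}
boundary = {blue,red,green} ∖ {blue,red,green} = ∅

int(A) = {blue,red,green}
cl(A)  = {blue,red,green}
∂A     = ∅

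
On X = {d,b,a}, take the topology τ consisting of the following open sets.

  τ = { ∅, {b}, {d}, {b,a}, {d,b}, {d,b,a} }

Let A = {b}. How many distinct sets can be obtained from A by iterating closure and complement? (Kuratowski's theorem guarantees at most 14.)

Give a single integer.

cl via duality: int({d,a}) = {d}, so X∖{d} = {b,a}
Write k for closure, c for complement:
  1. A     = {b}
  2. kA    = {b,a}
  3. cA    = {d,a}
  4. ckA   = {d}
applying k or c yields no new set

4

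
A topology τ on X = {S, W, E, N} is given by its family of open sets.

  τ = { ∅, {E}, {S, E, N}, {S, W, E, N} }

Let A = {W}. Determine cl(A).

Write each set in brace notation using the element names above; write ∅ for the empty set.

complement {S, E, N}; its interior {S, E, N}; cl(A) = X∖{S, E, N} = {W}

{W}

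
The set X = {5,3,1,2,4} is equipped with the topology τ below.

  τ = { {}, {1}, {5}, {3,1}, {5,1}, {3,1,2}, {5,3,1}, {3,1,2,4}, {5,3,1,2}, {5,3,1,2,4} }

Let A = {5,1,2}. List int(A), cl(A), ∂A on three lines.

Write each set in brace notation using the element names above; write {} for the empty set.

opens ⊆ A: {}, {5}, {1}, {5,1}; union → int = {5,1}
complement {3,4}; its interior {}; cl(A) = X∖{} = {5,3,1,2,4}
boundary = {5,3,1,2,4} ∖ {5,1} = {3,2,4}

int(A) = {5,1}
cl(A)  = {5,3,1,2,4}
∂A     = {3,2,4}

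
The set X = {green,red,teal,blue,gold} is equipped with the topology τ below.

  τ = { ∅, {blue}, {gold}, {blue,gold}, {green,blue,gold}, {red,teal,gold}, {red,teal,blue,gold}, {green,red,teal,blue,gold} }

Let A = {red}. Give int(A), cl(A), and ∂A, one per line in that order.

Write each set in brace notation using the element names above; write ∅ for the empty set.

int(A) = ∅
cl(A)  = {red,teal}
∂A     = {red,teal}

open subsets of A: ∅; so int(A) = ∅
closure: X∖int(X∖A) = X∖{green,blue,gold} = {red,teal}
∂A = {red,teal} minus ∅ = {red,teal}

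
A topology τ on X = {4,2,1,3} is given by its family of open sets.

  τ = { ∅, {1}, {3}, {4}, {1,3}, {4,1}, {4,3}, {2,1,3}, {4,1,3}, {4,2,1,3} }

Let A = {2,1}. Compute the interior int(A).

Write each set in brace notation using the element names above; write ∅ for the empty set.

{1}

interior: largest open inside A is {1} (from ∅, {1})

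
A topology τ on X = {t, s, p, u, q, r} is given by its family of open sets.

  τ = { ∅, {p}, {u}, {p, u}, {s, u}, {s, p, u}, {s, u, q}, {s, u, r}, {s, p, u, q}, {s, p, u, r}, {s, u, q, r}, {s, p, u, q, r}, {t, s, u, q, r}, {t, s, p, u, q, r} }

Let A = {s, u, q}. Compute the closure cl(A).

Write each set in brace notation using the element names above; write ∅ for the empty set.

cl via duality: int({t, p, r}) = {p}, so X∖{p} = {t, s, u, q, r}

{t, s, u, q, r}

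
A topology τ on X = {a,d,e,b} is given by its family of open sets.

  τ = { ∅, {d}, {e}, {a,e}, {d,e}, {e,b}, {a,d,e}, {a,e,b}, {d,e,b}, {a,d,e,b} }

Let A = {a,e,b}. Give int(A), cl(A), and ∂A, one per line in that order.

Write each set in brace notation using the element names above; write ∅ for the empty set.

open subsets of A: ∅, {e}, {a,e}, {e,b}, {a,e,b}; so int(A) = {a,e,b}
closure: X∖int(X∖A) = X∖{d} = {a,e,b}
∂A = {a,e,b} minus {a,e,b} = ∅

int(A) = {a,e,b}
cl(A)  = {a,e,b}
∂A     = ∅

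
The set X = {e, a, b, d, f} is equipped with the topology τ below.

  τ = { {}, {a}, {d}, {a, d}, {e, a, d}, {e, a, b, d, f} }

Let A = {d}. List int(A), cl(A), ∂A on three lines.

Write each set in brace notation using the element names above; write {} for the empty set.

opens ⊆ A: {}, {d}; union → int = {d}
complement {e, a, b, f}; its interior {a}; cl(A) = X∖{a} = {e, b, d, f}
boundary = {e, b, d, f} ∖ {d} = {e, b, f}

int(A) = {d}
cl(A)  = {e, b, d, f}
∂A     = {e, b, f}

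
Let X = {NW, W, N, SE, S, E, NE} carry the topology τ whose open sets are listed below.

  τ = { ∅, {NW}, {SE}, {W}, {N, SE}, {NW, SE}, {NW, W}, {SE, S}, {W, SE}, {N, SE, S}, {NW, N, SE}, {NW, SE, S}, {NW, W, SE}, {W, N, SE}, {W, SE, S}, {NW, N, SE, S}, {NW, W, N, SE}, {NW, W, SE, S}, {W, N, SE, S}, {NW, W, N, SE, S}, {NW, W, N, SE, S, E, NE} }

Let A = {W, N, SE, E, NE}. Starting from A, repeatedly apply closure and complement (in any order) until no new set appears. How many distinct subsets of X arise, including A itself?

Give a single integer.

8

X∖A={NW, S}, int(X∖A)={NW}, hence cl(A)={W, N, SE, S, E, NE}
Orbit (k=closure, c=complement):
  1. A     = {W, N, SE, E, NE}
  2. kA    = {W, N, SE, S, E, NE}
  3. cA    = {NW, S}
  4. ckA   = {NW}
  5. kcA   = {NW, S, E, NE}
  6. kckA  = {NW, E, NE}
  7. ckcA  = {W, N, SE}
  8. ckckA = {W, N, SE, S}
(closed under both — stop)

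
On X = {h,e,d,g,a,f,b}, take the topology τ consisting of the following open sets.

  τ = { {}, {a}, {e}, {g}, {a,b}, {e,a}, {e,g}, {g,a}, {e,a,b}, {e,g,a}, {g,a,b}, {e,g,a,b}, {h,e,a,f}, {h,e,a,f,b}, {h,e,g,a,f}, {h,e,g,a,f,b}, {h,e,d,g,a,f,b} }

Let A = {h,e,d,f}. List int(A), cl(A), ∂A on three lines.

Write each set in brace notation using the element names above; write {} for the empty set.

interior: largest open inside A is {e} (from {}, {e})
cl via duality: int({g,a,b}) = {g,a,b}, so X∖{g,a,b} = {h,e,d,f}
cl∖int = {h,d,f}

int(A) = {e}
cl(A)  = {h,e,d,f}
∂A     = {h,d,f}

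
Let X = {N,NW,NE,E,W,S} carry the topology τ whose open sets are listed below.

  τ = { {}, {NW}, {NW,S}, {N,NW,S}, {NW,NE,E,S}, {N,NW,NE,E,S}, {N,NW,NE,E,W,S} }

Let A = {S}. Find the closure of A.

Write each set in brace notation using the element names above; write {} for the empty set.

{N,NE,E,W,S}

complement {N,NW,NE,E,W}; its interior {NW}; cl(A) = X∖{NW} = {N,NE,E,W,S}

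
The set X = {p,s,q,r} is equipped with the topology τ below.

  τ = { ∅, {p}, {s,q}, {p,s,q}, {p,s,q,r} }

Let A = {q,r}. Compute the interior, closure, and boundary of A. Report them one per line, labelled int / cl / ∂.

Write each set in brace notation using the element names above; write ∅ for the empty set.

int(A) = ∅
cl(A)  = {s,q,r}
∂A     = {s,q,r}

U open, U⊆A: ∅. int(A) = ⋃ = ∅
X∖A={p,s}, int(X∖A)={p}, hence cl(A)={s,q,r}
∂A: remove int from cl → {s,q,r}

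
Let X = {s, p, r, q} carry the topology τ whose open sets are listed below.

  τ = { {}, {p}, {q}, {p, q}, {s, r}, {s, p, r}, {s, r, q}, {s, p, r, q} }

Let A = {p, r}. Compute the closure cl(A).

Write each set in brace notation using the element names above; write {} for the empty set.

closure: X∖int(X∖A) = X∖{q} = {s, p, r}

{s, p, r}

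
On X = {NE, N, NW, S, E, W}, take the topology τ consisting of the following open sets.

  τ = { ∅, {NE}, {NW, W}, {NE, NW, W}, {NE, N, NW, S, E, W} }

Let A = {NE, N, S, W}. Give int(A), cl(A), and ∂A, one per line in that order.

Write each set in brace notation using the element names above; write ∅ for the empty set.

int(A) = {NE}
cl(A)  = {NE, N, NW, S, E, W}
∂A     = {N, NW, S, E, W}

open subsets of A: ∅, {NE}; so int(A) = {NE}
closure: X∖int(X∖A) = X∖∅ = {NE, N, NW, S, E, W}
∂A = {NE, N, NW, S, E, W} minus {NE} = {N, NW, S, E, W}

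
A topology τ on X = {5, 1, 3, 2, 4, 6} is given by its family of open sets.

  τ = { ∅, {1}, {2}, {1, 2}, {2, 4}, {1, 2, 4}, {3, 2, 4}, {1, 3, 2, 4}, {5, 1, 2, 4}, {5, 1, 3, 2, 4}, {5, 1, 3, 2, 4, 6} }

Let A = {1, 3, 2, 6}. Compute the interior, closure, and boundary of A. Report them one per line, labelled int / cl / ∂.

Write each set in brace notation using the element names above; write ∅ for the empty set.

opens ⊆ A: ∅, {2}, {1}, {1, 2}; union → int = {1, 2}
complement {5, 4}; its interior ∅; cl(A) = X∖∅ = {5, 1, 3, 2, 4, 6}
boundary = {5, 1, 3, 2, 4, 6} ∖ {1, 2} = {5, 3, 4, 6}

int(A) = {1, 2}
cl(A)  = {5, 1, 3, 2, 4, 6}
∂A     = {5, 3, 4, 6}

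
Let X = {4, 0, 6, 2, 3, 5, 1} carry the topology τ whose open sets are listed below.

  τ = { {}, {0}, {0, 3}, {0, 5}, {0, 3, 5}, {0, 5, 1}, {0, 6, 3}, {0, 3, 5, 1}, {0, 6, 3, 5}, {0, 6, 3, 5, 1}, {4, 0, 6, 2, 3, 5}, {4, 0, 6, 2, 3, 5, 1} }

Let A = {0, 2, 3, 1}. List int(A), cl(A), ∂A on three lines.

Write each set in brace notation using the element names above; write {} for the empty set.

int(A) = {0, 3}
cl(A)  = {4, 0, 6, 2, 3, 5, 1}
∂A     = {4, 6, 2, 5, 1}

opens ⊆ A: {}, {0}, {0, 3}; union → int = {0, 3}
complement {4, 6, 5}; its interior {}; cl(A) = X∖{} = {4, 0, 6, 2, 3, 5, 1}
boundary = {4, 0, 6, 2, 3, 5, 1} ∖ {0, 3} = {4, 6, 2, 5, 1}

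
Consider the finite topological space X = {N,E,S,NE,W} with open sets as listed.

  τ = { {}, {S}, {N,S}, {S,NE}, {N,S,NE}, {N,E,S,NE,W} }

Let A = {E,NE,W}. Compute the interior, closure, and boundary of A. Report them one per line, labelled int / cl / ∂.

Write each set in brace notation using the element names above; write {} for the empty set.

int(A) = {}
cl(A)  = {E,NE,W}
∂A     = {E,NE,W}

opens ⊆ A: {}; union → int = {}
complement {N,S}; its interior {N,S}; cl(A) = X∖{N,S} = {E,NE,W}
boundary = {E,NE,W} ∖ {} = {E,NE,W}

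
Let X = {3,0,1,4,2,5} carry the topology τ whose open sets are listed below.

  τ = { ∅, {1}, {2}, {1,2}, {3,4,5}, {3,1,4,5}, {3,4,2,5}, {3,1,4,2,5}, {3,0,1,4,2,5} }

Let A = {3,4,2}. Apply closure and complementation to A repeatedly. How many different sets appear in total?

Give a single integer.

10

complement {0,1,5}; its interior {1}; cl(A) = X∖{1} = {3,0,4,2,5}
With k = closure, c = complement:
  1. A     = {3,4,2}
  2. kA    = {3,0,4,2,5}
  3. cA    = {0,1,5}
  4. ckA   = {1}
  5. kcA   = {3,0,1,4,5}
  6. kckA  = {0,1}
  7. ckcA  = {2}
  8. ckckA = {3,4,2,5}
  9. kckcA = {0,2}
  10. ckckcA = {3,1,4,5}
k, c of each give nothing new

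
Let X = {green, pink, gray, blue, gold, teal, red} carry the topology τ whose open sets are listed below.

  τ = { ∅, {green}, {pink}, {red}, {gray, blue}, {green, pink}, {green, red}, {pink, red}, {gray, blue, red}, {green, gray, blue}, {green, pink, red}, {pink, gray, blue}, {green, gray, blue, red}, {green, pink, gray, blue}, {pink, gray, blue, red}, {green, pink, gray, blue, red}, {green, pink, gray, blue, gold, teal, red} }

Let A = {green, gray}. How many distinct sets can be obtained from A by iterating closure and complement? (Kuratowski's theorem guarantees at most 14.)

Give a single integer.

complement {pink, blue, gold, teal, red}; its interior {pink, red}; cl(A) = X∖{pink, red} = {green, gray, blue, gold, teal}
With k = closure, c = complement:
  1. A     = {green, gray}
  2. kA    = {green, gray, blue, gold, teal}
  3. cA    = {pink, blue, gold, teal, red}
  4. ckA   = {pink, red}
  5. kcA   = {pink, gray, blue, gold, teal, red}
  6. kckA  = {pink, gold, teal, red}
  7. ckcA  = {green}
  8. ckckA = {green, gray, blue}
  9. kckcA = {green, gold, teal}
  10. ckckcA = {pink, gray, blue, red}
k, c of each give nothing new

10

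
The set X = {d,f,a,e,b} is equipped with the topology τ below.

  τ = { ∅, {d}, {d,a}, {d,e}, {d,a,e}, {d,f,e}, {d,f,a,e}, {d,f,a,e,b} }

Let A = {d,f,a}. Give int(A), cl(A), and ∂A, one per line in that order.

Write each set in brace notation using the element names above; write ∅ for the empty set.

interior: largest open inside A is {d,a} (from ∅, {d}, {d,a})
cl via duality: int({e,b}) = ∅, so X∖∅ = {d,f,a,e,b}
cl∖int = {f,e,b}

int(A) = {d,a}
cl(A)  = {d,f,a,e,b}
∂A     = {f,e,b}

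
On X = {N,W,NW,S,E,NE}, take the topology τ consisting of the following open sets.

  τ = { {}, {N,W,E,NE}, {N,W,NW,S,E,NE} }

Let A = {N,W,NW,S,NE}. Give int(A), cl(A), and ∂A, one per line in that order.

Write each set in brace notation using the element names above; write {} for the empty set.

int(A) = {}
cl(A)  = {N,W,NW,S,E,NE}
∂A     = {N,W,NW,S,E,NE}

opens ⊆ A: {}; union → int = {}
complement {E}; its interior {}; cl(A) = X∖{} = {N,W,NW,S,E,NE}
boundary = {N,W,NW,S,E,NE} ∖ {} = {N,W,NW,S,E,NE}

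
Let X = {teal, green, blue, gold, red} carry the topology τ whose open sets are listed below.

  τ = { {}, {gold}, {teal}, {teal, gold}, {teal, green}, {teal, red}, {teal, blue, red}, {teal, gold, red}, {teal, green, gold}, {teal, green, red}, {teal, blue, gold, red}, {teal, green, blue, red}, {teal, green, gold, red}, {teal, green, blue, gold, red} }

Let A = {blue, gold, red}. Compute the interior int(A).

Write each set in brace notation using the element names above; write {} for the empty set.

open subsets of A: {}, {gold}; so int(A) = {gold}

{gold}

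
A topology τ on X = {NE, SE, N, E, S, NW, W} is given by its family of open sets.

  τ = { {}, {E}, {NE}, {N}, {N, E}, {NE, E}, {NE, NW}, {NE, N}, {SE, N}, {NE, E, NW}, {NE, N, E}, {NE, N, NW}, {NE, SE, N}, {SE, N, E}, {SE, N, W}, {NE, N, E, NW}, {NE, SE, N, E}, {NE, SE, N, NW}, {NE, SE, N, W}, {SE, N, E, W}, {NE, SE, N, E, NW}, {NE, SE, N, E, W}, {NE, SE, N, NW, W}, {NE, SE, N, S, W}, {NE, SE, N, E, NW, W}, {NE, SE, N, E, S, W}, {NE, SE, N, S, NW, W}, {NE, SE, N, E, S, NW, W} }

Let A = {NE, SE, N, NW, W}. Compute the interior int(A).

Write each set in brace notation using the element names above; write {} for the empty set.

open subsets of A: {}, {N}, {NE}, {NE, NW}, {NE, N}, {SE, N}, {SE, N, W}, {NE, SE, N}, {NE, N, NW}, {NE, SE, N, W}, {NE, SE, N, NW}, {NE, SE, N, NW, W}; so int(A) = {NE, SE, N, NW, W}

{NE, SE, N, NW, W}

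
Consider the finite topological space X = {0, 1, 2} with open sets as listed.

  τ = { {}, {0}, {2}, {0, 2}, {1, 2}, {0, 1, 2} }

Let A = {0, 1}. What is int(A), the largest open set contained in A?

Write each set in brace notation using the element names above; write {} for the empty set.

{0}

open subsets of A: {}, {0}; so int(A) = {0}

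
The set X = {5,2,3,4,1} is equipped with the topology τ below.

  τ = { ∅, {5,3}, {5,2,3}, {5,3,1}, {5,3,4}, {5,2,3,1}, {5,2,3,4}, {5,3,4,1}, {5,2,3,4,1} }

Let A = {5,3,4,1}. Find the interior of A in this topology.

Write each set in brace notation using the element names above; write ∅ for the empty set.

open subsets of A: ∅, {5,3}, {5,3,4}, {5,3,1}, {5,3,4,1}; so int(A) = {5,3,4,1}

{5,3,4,1}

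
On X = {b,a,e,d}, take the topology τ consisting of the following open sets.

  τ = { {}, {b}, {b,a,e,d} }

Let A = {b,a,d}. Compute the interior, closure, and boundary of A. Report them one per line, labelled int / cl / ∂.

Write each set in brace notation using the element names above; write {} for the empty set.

opens ⊆ A: {}, {b}; union → int = {b}
complement {e}; its interior {}; cl(A) = X∖{} = {b,a,e,d}
boundary = {b,a,e,d} ∖ {b} = {a,e,d}

int(A) = {b}
cl(A)  = {b,a,e,d}
∂A     = {a,e,d}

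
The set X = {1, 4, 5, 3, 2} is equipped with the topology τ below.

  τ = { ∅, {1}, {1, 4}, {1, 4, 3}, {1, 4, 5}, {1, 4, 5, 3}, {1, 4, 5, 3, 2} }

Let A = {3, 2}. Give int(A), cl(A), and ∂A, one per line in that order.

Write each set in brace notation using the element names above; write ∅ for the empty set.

int(A) = ∅
cl(A)  = {3, 2}
∂A     = {3, 2}

open subsets of A: ∅; so int(A) = ∅
closure: X∖int(X∖A) = X∖{1, 4, 5} = {3, 2}
∂A = {3, 2} minus ∅ = {3, 2}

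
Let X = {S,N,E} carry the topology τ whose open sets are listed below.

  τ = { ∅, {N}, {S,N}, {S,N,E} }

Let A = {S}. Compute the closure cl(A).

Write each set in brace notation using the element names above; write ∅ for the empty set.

complement {N,E}; its interior {N}; cl(A) = X∖{N} = {S,E}

{S,E}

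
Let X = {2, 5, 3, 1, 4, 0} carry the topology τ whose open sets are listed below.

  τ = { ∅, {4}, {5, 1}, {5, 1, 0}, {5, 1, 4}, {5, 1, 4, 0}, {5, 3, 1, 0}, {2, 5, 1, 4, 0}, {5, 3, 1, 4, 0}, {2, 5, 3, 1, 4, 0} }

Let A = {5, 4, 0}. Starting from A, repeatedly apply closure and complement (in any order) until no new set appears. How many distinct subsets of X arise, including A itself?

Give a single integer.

8

cl via duality: int({2, 3, 1}) = ∅, so X∖∅ = {2, 5, 3, 1, 4, 0}
Write k for closure, c for complement:
  1. A     = {5, 4, 0}
  2. kA    = {2, 5, 3, 1, 4, 0}
  3. cA    = {2, 3, 1}
  4. ckA   = ∅
  5. kcA   = {2, 5, 3, 1, 0}
  6. ckcA  = {4}
  7. kckcA = {2, 4}
  8. ckckcA = {5, 3, 1, 0}
applying k or c yields no new set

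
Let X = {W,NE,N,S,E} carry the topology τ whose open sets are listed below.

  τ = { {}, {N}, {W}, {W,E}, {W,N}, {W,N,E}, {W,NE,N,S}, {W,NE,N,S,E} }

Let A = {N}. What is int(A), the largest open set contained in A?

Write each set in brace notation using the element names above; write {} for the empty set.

{N}

interior: largest open inside A is {N} (from {}, {N})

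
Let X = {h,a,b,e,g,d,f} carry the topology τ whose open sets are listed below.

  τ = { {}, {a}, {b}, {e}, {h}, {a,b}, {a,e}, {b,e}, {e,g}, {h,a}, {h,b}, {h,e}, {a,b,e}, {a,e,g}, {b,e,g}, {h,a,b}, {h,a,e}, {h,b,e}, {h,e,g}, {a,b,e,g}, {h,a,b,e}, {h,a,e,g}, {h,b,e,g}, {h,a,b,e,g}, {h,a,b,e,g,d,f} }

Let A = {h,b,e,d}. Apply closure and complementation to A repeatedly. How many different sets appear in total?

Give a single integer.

8

complement {a,g,f}; its interior {a}; cl(A) = X∖{a} = {h,b,e,g,d,f}
With k = closure, c = complement:
  1. A     = {h,b,e,d}
  2. kA    = {h,b,e,g,d,f}
  3. cA    = {a,g,f}
  4. ckA   = {a}
  5. kcA   = {a,g,d,f}
  6. kckA  = {a,d,f}
  7. ckcA  = {h,b,e}
  8. ckckA = {h,b,e,g}
k, c of each give nothing new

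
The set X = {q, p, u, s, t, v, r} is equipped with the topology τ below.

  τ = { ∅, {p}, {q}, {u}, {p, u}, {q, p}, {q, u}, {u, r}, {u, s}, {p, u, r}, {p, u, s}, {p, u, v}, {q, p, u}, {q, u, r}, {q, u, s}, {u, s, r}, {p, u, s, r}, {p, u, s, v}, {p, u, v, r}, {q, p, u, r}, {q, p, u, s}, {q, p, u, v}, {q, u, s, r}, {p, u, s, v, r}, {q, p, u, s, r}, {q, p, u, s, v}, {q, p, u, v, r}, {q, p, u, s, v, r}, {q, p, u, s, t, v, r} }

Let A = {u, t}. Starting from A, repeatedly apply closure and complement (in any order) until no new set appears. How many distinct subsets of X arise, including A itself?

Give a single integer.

X∖A={q, p, s, v, r}, int(X∖A)={q, p}, hence cl(A)={u, s, t, v, r}
Orbit (k=closure, c=complement):
  1. A     = {u, t}
  2. kA    = {u, s, t, v, r}
  3. cA    = {q, p, s, v, r}
  4. ckA   = {q, p}
  5. kcA   = {q, p, s, t, v, r}
  6. kckA  = {q, p, t, v}
  7. ckcA  = {u}
  8. ckckA = {u, s, r}
(closed under both — stop)

8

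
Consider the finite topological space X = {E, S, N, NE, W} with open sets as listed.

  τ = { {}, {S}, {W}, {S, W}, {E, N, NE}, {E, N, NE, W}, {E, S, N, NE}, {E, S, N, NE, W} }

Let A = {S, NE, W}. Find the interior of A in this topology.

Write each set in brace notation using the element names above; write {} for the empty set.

{S, W}

U open, U⊆A: {}, {S}, {W}, {S, W}. int(A) = ⋃ = {S, W}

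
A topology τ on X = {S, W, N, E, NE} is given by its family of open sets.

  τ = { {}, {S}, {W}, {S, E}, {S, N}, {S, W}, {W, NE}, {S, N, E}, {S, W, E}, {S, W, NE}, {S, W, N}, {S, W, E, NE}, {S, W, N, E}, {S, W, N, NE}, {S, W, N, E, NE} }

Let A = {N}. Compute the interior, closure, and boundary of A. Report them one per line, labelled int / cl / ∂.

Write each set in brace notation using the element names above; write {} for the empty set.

U open, U⊆A: {}. int(A) = ⋃ = {}
X∖A={S, W, E, NE}, int(X∖A)={S, W, E, NE}, hence cl(A)={N}
∂A: remove int from cl → {N}

int(A) = {}
cl(A)  = {N}
∂A     = {N}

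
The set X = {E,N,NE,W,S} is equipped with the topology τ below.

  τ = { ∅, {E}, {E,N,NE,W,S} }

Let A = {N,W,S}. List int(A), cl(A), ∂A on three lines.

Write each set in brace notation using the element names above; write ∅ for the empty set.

U open, U⊆A: ∅. int(A) = ⋃ = ∅
X∖A={E,NE}, int(X∖A)={E}, hence cl(A)={N,NE,W,S}
∂A: remove int from cl → {N,NE,W,S}

int(A) = ∅
cl(A)  = {N,NE,W,S}
∂A     = {N,NE,W,S}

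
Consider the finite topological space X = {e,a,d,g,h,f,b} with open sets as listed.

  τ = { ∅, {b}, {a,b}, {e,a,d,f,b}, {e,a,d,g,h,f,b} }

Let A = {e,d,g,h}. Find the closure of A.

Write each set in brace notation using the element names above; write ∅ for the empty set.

{e,d,g,h,f}

X∖A={a,f,b}, int(X∖A)={a,b}, hence cl(A)={e,d,g,h,f}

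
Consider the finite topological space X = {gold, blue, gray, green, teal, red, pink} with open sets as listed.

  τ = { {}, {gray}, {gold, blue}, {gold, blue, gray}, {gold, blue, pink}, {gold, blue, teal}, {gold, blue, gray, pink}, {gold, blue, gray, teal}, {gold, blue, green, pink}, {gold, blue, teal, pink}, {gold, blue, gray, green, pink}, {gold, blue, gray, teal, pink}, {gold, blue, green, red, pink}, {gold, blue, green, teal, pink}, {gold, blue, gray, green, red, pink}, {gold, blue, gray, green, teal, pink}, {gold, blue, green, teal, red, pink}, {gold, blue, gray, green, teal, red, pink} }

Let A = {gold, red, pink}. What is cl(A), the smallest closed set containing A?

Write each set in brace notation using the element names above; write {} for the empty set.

{gold, blue, green, teal, red, pink}

closure: X∖int(X∖A) = X∖{gray} = {gold, blue, green, teal, red, pink}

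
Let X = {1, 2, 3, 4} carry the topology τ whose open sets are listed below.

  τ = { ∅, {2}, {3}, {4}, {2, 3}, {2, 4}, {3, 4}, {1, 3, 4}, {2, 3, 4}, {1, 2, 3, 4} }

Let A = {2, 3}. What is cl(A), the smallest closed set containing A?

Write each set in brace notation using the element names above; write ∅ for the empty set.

closure: X∖int(X∖A) = X∖{4} = {1, 2, 3}

{1, 2, 3}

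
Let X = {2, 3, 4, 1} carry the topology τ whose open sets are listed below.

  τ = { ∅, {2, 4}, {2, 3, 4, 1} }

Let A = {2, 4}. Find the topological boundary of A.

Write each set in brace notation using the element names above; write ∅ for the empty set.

{3, 1}

U open, U⊆A: ∅, {2, 4}. int(A) = ⋃ = {2, 4}
X∖A={3, 1}, int(X∖A)=∅, hence cl(A)={2, 3, 4, 1}
∂A: remove int from cl → {3, 1}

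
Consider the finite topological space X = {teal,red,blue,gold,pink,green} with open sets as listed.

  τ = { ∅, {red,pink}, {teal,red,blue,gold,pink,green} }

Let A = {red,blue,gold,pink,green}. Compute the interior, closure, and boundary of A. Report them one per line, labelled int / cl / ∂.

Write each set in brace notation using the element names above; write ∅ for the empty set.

int(A) = {red,pink}
cl(A)  = {teal,red,blue,gold,pink,green}
∂A     = {teal,blue,gold,green}

U open, U⊆A: ∅, {red,pink}. int(A) = ⋃ = {red,pink}
X∖A={teal}, int(X∖A)=∅, hence cl(A)={teal,red,blue,gold,pink,green}
∂A: remove int from cl → {teal,blue,gold,green}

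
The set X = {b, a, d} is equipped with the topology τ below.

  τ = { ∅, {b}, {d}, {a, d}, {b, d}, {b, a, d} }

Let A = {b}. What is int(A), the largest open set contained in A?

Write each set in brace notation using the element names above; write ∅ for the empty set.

opens ⊆ A: ∅, {b}; union → int = {b}

{b}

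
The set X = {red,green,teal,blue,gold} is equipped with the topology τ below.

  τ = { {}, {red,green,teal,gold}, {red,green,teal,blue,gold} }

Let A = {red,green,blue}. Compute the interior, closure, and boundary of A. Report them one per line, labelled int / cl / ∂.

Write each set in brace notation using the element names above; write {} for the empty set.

open subsets of A: {}; so int(A) = {}
closure: X∖int(X∖A) = X∖{} = {red,green,teal,blue,gold}
∂A = {red,green,teal,blue,gold} minus {} = {red,green,teal,blue,gold}

int(A) = {}
cl(A)  = {red,green,teal,blue,gold}
∂A     = {red,green,teal,blue,gold}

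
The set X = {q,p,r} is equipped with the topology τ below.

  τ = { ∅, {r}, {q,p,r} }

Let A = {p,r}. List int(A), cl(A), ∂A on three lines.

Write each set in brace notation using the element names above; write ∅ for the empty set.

open subsets of A: ∅, {r}; so int(A) = {r}
closure: X∖int(X∖A) = X∖∅ = {q,p,r}
∂A = {q,p,r} minus {r} = {q,p}

int(A) = {r}
cl(A)  = {q,p,r}
∂A     = {q,p}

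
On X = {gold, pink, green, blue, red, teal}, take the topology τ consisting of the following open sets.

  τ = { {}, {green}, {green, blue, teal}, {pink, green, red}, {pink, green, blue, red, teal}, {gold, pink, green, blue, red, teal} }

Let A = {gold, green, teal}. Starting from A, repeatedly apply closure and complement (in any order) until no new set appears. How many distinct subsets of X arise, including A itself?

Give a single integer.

6

complement {pink, blue, red}; its interior {}; cl(A) = X∖{} = {gold, pink, green, blue, red, teal}
With k = closure, c = complement:
  1. A     = {gold, green, teal}
  2. kA    = {gold, pink, green, blue, red, teal}
  3. cA    = {pink, blue, red}
  4. ckA   = {}
  5. kcA   = {gold, pink, blue, red, teal}
  6. ckcA  = {green}
k, c of each give nothing new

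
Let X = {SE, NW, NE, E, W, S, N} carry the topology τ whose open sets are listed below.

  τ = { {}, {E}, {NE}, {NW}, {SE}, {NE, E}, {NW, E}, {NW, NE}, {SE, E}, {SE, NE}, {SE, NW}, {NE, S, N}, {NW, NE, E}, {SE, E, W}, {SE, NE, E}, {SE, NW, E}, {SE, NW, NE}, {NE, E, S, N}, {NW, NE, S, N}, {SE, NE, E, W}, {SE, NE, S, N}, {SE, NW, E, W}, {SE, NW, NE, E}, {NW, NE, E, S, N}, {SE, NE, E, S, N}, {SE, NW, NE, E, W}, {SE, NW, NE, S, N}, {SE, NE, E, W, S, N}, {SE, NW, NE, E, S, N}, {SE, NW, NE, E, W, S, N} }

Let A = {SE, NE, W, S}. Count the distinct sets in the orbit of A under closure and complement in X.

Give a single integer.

X∖A={NW, E, N}, int(X∖A)={NW, E}, hence cl(A)={SE, NE, W, S, N}
Orbit (k=closure, c=complement):
  1. A     = {SE, NE, W, S}
  2. kA    = {SE, NE, W, S, N}
  3. cA    = {NW, E, N}
  4. ckA   = {NW, E}
  5. kcA   = {NW, E, W, S, N}
  6. kckA  = {NW, E, W}
  7. ckcA  = {SE, NE}
  8. ckckA = {SE, NE, S, N}
(closed under both — stop)

8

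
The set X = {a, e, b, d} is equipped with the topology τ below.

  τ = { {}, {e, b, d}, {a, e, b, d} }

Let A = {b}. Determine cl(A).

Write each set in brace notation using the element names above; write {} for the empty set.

{a, e, b, d}

cl via duality: int({a, e, d}) = {}, so X∖{} = {a, e, b, d}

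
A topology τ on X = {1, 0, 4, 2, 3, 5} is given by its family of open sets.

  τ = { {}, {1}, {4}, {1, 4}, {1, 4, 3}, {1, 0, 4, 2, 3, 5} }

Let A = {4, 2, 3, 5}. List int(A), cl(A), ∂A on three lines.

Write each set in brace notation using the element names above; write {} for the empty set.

int(A) = {4}
cl(A)  = {0, 4, 2, 3, 5}
∂A     = {0, 2, 3, 5}

U open, U⊆A: {}, {4}. int(A) = ⋃ = {4}
X∖A={1, 0}, int(X∖A)={1}, hence cl(A)={0, 4, 2, 3, 5}
∂A: remove int from cl → {0, 2, 3, 5}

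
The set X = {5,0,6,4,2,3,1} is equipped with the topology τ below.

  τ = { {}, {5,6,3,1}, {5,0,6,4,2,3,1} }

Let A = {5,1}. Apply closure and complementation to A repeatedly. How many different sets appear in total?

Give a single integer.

4

X∖A={0,6,4,2,3}, int(X∖A)={}, hence cl(A)={5,0,6,4,2,3,1}
Orbit (k=closure, c=complement):
  1. A     = {5,1}
  2. kA    = {5,0,6,4,2,3,1}
  3. cA    = {0,6,4,2,3}
  4. ckA   = {}
(closed under both — stop)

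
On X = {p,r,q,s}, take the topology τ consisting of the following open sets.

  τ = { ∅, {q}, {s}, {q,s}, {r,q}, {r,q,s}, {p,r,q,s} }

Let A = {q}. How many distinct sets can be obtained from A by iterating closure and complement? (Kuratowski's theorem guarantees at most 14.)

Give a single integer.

6

X∖A={p,r,s}, int(X∖A)={s}, hence cl(A)={p,r,q}
Orbit (k=closure, c=complement):
  1. A     = {q}
  2. kA    = {p,r,q}
  3. cA    = {p,r,s}
  4. ckA   = {s}
  5. kckA  = {p,s}
  6. ckckA = {r,q}
(closed under both — stop)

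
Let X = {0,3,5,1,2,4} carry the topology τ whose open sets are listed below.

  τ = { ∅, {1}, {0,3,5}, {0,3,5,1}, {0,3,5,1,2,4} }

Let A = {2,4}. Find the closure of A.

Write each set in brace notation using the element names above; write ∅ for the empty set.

{2,4}

X∖A={0,3,5,1}, int(X∖A)={0,3,5,1}, hence cl(A)={2,4}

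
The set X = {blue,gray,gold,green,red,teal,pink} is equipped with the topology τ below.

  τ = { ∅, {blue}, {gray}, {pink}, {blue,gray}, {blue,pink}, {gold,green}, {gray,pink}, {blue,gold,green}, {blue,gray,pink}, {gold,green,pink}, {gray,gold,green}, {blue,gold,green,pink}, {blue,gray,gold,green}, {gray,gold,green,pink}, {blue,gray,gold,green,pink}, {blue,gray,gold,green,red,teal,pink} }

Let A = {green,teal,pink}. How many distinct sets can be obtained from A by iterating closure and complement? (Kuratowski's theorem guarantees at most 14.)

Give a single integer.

cl via duality: int({blue,gray,gold,red}) = {blue,gray}, so X∖{blue,gray} = {gold,green,red,teal,pink}
Write k for closure, c for complement:
  1. A     = {green,teal,pink}
  2. kA    = {gold,green,red,teal,pink}
  3. cA    = {blue,gray,gold,red}
  4. ckA   = {blue,gray}
  5. kcA   = {blue,gray,gold,green,red,teal}
  6. kckA  = {blue,gray,red,teal}
  7. ckcA  = {pink}
  8. ckckA = {gold,green,pink}
  9. kckcA = {red,teal,pink}
  10. ckckcA = {blue,gray,gold,green}
applying k or c yields no new set

10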